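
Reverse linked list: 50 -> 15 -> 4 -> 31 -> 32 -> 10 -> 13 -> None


Step 1: curr=50, set curr.next=prev(None) | reversed so far: 50
Step 2: curr=15, set curr.next=prev(50) | reversed so far: 15 -> 50
Step 3: curr=4, set curr.next=prev(15) | reversed so far: 4 -> 15 -> 50
Step 4: curr=31, set curr.next=prev(4) | reversed so far: 31 -> 4 -> 15 -> 50
Step 5: curr=32, set curr.next=prev(31) | reversed so far: 32 -> 31 -> 4 -> 15 -> 50
Step 6: curr=10, set curr.next=prev(32) | reversed so far: 10 -> 32 -> 31 -> 4 -> 15 -> 50
Step 7: curr=13, set curr.next=prev(10) | reversed so far: 13 -> 10 -> 32 -> 31 -> 4 -> 15 -> 50

13 -> 10 -> 32 -> 31 -> 4 -> 15 -> 50 -> None


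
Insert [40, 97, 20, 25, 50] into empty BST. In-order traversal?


Insert 40: root
Insert 97: R from 40
Insert 20: L from 40
Insert 25: L from 40 -> R from 20
Insert 50: R from 40 -> L from 97

In-order: [20, 25, 40, 50, 97]


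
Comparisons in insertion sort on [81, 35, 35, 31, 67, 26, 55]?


Algorithm: insertion sort
Input: [81, 35, 35, 31, 67, 26, 55]
Sorted: [26, 31, 35, 35, 55, 67, 81]

16


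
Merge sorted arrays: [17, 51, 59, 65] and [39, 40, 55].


Take 17 from A
Take 39 from B
Take 40 from B
Take 51 from A
Take 55 from B

Merged: [17, 39, 40, 51, 55, 59, 65]


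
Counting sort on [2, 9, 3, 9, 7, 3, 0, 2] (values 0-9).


Input: [2, 9, 3, 9, 7, 3, 0, 2]
Counts: [1, 0, 2, 2, 0, 0, 0, 1, 0, 2]

Sorted: [0, 2, 2, 3, 3, 7, 9, 9]


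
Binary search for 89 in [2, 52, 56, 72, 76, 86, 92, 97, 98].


Step 1: lo=0, hi=8, mid=4, val=76
Step 2: lo=5, hi=8, mid=6, val=92
Step 3: lo=5, hi=5, mid=5, val=86

Not found


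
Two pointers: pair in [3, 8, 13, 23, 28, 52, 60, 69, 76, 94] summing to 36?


lo=0(3)+hi=9(94)=97
lo=0(3)+hi=8(76)=79
lo=0(3)+hi=7(69)=72
lo=0(3)+hi=6(60)=63
lo=0(3)+hi=5(52)=55
lo=0(3)+hi=4(28)=31
lo=1(8)+hi=4(28)=36

Yes: 8+28=36


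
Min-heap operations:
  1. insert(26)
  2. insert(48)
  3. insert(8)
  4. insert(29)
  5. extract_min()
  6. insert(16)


insert(26) -> [26]
insert(48) -> [26, 48]
insert(8) -> [8, 48, 26]
insert(29) -> [8, 29, 26, 48]
extract_min()->8, [26, 29, 48]
insert(16) -> [16, 26, 48, 29]

Final heap: [16, 26, 48, 29]


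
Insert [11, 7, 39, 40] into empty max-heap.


Insert 11: [11]
Insert 7: [11, 7]
Insert 39: [39, 7, 11]
Insert 40: [40, 39, 11, 7]

Final heap: [40, 39, 11, 7]


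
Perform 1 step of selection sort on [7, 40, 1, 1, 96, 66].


Initial: [7, 40, 1, 1, 96, 66]
Step 1: min=1 at 2
  Swap: [1, 40, 7, 1, 96, 66]

After 1 step: [1, 40, 7, 1, 96, 66]


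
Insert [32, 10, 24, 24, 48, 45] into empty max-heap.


Insert 32: [32]
Insert 10: [32, 10]
Insert 24: [32, 10, 24]
Insert 24: [32, 24, 24, 10]
Insert 48: [48, 32, 24, 10, 24]
Insert 45: [48, 32, 45, 10, 24, 24]

Final heap: [48, 32, 45, 10, 24, 24]


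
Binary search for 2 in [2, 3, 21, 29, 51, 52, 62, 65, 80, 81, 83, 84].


Step 1: lo=0, hi=11, mid=5, val=52
Step 2: lo=0, hi=4, mid=2, val=21
Step 3: lo=0, hi=1, mid=0, val=2

Found at index 0


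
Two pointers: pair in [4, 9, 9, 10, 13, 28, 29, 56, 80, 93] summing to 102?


lo=0(4)+hi=9(93)=97
lo=1(9)+hi=9(93)=102

Yes: 9+93=102


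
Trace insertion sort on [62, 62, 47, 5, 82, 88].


Initial: [62, 62, 47, 5, 82, 88]
Insert 62: [62, 62, 47, 5, 82, 88]
Insert 47: [47, 62, 62, 5, 82, 88]
Insert 5: [5, 47, 62, 62, 82, 88]
Insert 82: [5, 47, 62, 62, 82, 88]
Insert 88: [5, 47, 62, 62, 82, 88]

Sorted: [5, 47, 62, 62, 82, 88]


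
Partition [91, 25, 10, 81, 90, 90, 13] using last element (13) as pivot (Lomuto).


Pivot: 13
  10 <= 13: swap -> [10, 25, 91, 81, 90, 90, 13]
Place pivot at 1: [10, 13, 91, 81, 90, 90, 25]

Partitioned: [10, 13, 91, 81, 90, 90, 25]


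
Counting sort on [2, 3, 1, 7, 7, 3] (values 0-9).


Input: [2, 3, 1, 7, 7, 3]
Counts: [0, 1, 1, 2, 0, 0, 0, 2, 0, 0]

Sorted: [1, 2, 3, 3, 7, 7]


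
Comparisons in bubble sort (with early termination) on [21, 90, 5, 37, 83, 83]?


Algorithm: bubble sort (with early termination)
Input: [21, 90, 5, 37, 83, 83]
Sorted: [5, 21, 37, 83, 83, 90]

12


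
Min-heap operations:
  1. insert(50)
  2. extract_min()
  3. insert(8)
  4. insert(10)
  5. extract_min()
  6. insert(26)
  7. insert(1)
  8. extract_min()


insert(50) -> [50]
extract_min()->50, []
insert(8) -> [8]
insert(10) -> [8, 10]
extract_min()->8, [10]
insert(26) -> [10, 26]
insert(1) -> [1, 26, 10]
extract_min()->1, [10, 26]

Final heap: [10, 26]


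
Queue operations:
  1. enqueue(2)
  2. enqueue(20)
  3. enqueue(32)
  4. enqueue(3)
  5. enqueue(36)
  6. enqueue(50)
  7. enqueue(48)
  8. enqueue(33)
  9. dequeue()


enqueue(2) -> [2]
enqueue(20) -> [2, 20]
enqueue(32) -> [2, 20, 32]
enqueue(3) -> [2, 20, 32, 3]
enqueue(36) -> [2, 20, 32, 3, 36]
enqueue(50) -> [2, 20, 32, 3, 36, 50]
enqueue(48) -> [2, 20, 32, 3, 36, 50, 48]
enqueue(33) -> [2, 20, 32, 3, 36, 50, 48, 33]
dequeue()->2, [20, 32, 3, 36, 50, 48, 33]

Final queue: [20, 32, 3, 36, 50, 48, 33]


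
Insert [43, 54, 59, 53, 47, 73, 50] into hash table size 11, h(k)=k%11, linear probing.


Insert 43: h=10 -> slot 10
Insert 54: h=10, 1 probes -> slot 0
Insert 59: h=4 -> slot 4
Insert 53: h=9 -> slot 9
Insert 47: h=3 -> slot 3
Insert 73: h=7 -> slot 7
Insert 50: h=6 -> slot 6

Table: [54, None, None, 47, 59, None, 50, 73, None, 53, 43]


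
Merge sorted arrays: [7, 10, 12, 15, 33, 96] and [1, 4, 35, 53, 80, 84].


Take 1 from B
Take 4 from B
Take 7 from A
Take 10 from A
Take 12 from A
Take 15 from A
Take 33 from A
Take 35 from B
Take 53 from B
Take 80 from B
Take 84 from B

Merged: [1, 4, 7, 10, 12, 15, 33, 35, 53, 80, 84, 96]


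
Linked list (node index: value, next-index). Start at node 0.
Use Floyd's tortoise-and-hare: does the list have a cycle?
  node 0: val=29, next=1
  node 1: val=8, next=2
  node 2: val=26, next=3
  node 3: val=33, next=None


Floyd's tortoise (slow, +1) and hare (fast, +2):
  init: slow=0, fast=0
  step 1: slow=1, fast=2
  step 2: fast 2->3->None, no cycle

Cycle: no


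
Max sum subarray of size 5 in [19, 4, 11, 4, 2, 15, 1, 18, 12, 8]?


[0:5]: 40
[1:6]: 36
[2:7]: 33
[3:8]: 40
[4:9]: 48
[5:10]: 54

Max: 54 at [5:10]


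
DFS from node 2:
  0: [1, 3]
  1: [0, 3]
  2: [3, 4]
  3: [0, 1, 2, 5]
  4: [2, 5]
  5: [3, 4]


Visit 2, push [4, 3]
Visit 3, push [5, 1, 0]
Visit 0, push [1]
Visit 1, push []
Visit 5, push [4]
Visit 4, push []

DFS order: [2, 3, 0, 1, 5, 4]


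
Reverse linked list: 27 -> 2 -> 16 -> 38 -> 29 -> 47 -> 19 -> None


Step 1: curr=27, set curr.next=prev(None) | reversed so far: 27
Step 2: curr=2, set curr.next=prev(27) | reversed so far: 2 -> 27
Step 3: curr=16, set curr.next=prev(2) | reversed so far: 16 -> 2 -> 27
Step 4: curr=38, set curr.next=prev(16) | reversed so far: 38 -> 16 -> 2 -> 27
Step 5: curr=29, set curr.next=prev(38) | reversed so far: 29 -> 38 -> 16 -> 2 -> 27
Step 6: curr=47, set curr.next=prev(29) | reversed so far: 47 -> 29 -> 38 -> 16 -> 2 -> 27
Step 7: curr=19, set curr.next=prev(47) | reversed so far: 19 -> 47 -> 29 -> 38 -> 16 -> 2 -> 27

19 -> 47 -> 29 -> 38 -> 16 -> 2 -> 27 -> None


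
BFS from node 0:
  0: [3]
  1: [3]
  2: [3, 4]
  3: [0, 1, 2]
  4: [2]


Visit 0, enqueue [3]
Visit 3, enqueue [1, 2]
Visit 1, enqueue []
Visit 2, enqueue [4]
Visit 4, enqueue []

BFS order: [0, 3, 1, 2, 4]


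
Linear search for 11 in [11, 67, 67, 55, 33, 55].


i=0: 11==11 found!

Found at 0, 1 comps


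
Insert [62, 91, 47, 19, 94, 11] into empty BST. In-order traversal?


Insert 62: root
Insert 91: R from 62
Insert 47: L from 62
Insert 19: L from 62 -> L from 47
Insert 94: R from 62 -> R from 91
Insert 11: L from 62 -> L from 47 -> L from 19

In-order: [11, 19, 47, 62, 91, 94]


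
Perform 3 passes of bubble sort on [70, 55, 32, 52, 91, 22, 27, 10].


Initial: [70, 55, 32, 52, 91, 22, 27, 10]
Pass 1: [55, 32, 52, 70, 22, 27, 10, 91] (6 swaps)
Pass 2: [32, 52, 55, 22, 27, 10, 70, 91] (5 swaps)
Pass 3: [32, 52, 22, 27, 10, 55, 70, 91] (3 swaps)

After 3 passes: [32, 52, 22, 27, 10, 55, 70, 91]


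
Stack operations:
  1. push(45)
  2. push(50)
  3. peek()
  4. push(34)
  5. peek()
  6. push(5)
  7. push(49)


push(45) -> [45]
push(50) -> [45, 50]
peek()->50
push(34) -> [45, 50, 34]
peek()->34
push(5) -> [45, 50, 34, 5]
push(49) -> [45, 50, 34, 5, 49]

Final stack: [45, 50, 34, 5, 49]


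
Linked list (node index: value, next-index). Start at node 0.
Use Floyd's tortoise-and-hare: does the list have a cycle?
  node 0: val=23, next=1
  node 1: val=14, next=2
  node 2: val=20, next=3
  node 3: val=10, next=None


Floyd's tortoise (slow, +1) and hare (fast, +2):
  init: slow=0, fast=0
  step 1: slow=1, fast=2
  step 2: fast 2->3->None, no cycle

Cycle: no


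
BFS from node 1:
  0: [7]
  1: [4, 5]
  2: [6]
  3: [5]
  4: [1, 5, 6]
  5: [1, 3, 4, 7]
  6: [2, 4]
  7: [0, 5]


Visit 1, enqueue [4, 5]
Visit 4, enqueue [6]
Visit 5, enqueue [3, 7]
Visit 6, enqueue [2]
Visit 3, enqueue []
Visit 7, enqueue [0]
Visit 2, enqueue []
Visit 0, enqueue []

BFS order: [1, 4, 5, 6, 3, 7, 2, 0]


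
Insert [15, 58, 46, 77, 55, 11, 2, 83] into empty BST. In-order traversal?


Insert 15: root
Insert 58: R from 15
Insert 46: R from 15 -> L from 58
Insert 77: R from 15 -> R from 58
Insert 55: R from 15 -> L from 58 -> R from 46
Insert 11: L from 15
Insert 2: L from 15 -> L from 11
Insert 83: R from 15 -> R from 58 -> R from 77

In-order: [2, 11, 15, 46, 55, 58, 77, 83]


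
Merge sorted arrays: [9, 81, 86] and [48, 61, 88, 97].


Take 9 from A
Take 48 from B
Take 61 from B
Take 81 from A
Take 86 from A

Merged: [9, 48, 61, 81, 86, 88, 97]


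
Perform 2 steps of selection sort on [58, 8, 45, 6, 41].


Initial: [58, 8, 45, 6, 41]
Step 1: min=6 at 3
  Swap: [6, 8, 45, 58, 41]
Step 2: min=8 at 1
  Swap: [6, 8, 45, 58, 41]

After 2 steps: [6, 8, 45, 58, 41]


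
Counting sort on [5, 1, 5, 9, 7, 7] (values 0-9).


Input: [5, 1, 5, 9, 7, 7]
Counts: [0, 1, 0, 0, 0, 2, 0, 2, 0, 1]

Sorted: [1, 5, 5, 7, 7, 9]


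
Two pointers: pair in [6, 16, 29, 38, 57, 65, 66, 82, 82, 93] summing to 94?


lo=0(6)+hi=9(93)=99
lo=0(6)+hi=8(82)=88
lo=1(16)+hi=8(82)=98
lo=1(16)+hi=7(82)=98
lo=1(16)+hi=6(66)=82
lo=2(29)+hi=6(66)=95
lo=2(29)+hi=5(65)=94

Yes: 29+65=94


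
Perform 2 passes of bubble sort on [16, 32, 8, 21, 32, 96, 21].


Initial: [16, 32, 8, 21, 32, 96, 21]
Pass 1: [16, 8, 21, 32, 32, 21, 96] (3 swaps)
Pass 2: [8, 16, 21, 32, 21, 32, 96] (2 swaps)

After 2 passes: [8, 16, 21, 32, 21, 32, 96]


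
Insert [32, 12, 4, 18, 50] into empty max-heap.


Insert 32: [32]
Insert 12: [32, 12]
Insert 4: [32, 12, 4]
Insert 18: [32, 18, 4, 12]
Insert 50: [50, 32, 4, 12, 18]

Final heap: [50, 32, 4, 12, 18]


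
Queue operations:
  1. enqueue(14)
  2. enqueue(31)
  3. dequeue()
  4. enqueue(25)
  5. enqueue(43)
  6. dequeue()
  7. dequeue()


enqueue(14) -> [14]
enqueue(31) -> [14, 31]
dequeue()->14, [31]
enqueue(25) -> [31, 25]
enqueue(43) -> [31, 25, 43]
dequeue()->31, [25, 43]
dequeue()->25, [43]

Final queue: [43]


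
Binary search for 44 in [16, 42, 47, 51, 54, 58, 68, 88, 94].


Step 1: lo=0, hi=8, mid=4, val=54
Step 2: lo=0, hi=3, mid=1, val=42
Step 3: lo=2, hi=3, mid=2, val=47

Not found


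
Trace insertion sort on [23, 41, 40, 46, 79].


Initial: [23, 41, 40, 46, 79]
Insert 41: [23, 41, 40, 46, 79]
Insert 40: [23, 40, 41, 46, 79]
Insert 46: [23, 40, 41, 46, 79]
Insert 79: [23, 40, 41, 46, 79]

Sorted: [23, 40, 41, 46, 79]


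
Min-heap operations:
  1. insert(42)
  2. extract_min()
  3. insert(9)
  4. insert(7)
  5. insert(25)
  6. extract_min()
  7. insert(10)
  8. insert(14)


insert(42) -> [42]
extract_min()->42, []
insert(9) -> [9]
insert(7) -> [7, 9]
insert(25) -> [7, 9, 25]
extract_min()->7, [9, 25]
insert(10) -> [9, 25, 10]
insert(14) -> [9, 14, 10, 25]

Final heap: [9, 14, 10, 25]


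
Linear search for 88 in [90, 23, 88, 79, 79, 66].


i=0: 90!=88
i=1: 23!=88
i=2: 88==88 found!

Found at 2, 3 comps


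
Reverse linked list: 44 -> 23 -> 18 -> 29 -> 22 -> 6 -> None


Step 1: curr=44, set curr.next=prev(None) | reversed so far: 44
Step 2: curr=23, set curr.next=prev(44) | reversed so far: 23 -> 44
Step 3: curr=18, set curr.next=prev(23) | reversed so far: 18 -> 23 -> 44
Step 4: curr=29, set curr.next=prev(18) | reversed so far: 29 -> 18 -> 23 -> 44
Step 5: curr=22, set curr.next=prev(29) | reversed so far: 22 -> 29 -> 18 -> 23 -> 44
Step 6: curr=6, set curr.next=prev(22) | reversed so far: 6 -> 22 -> 29 -> 18 -> 23 -> 44

6 -> 22 -> 29 -> 18 -> 23 -> 44 -> None


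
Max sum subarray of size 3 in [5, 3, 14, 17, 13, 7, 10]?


[0:3]: 22
[1:4]: 34
[2:5]: 44
[3:6]: 37
[4:7]: 30

Max: 44 at [2:5]


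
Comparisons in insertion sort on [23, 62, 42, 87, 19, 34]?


Algorithm: insertion sort
Input: [23, 62, 42, 87, 19, 34]
Sorted: [19, 23, 34, 42, 62, 87]

12


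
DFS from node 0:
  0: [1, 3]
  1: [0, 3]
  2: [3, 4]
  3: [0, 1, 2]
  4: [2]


Visit 0, push [3, 1]
Visit 1, push [3]
Visit 3, push [2]
Visit 2, push [4]
Visit 4, push []

DFS order: [0, 1, 3, 2, 4]


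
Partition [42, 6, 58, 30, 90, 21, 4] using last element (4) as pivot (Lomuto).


Pivot: 4
Place pivot at 0: [4, 6, 58, 30, 90, 21, 42]

Partitioned: [4, 6, 58, 30, 90, 21, 42]


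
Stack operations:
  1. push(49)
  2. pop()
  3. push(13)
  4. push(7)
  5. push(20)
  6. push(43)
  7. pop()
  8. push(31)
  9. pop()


push(49) -> [49]
pop()->49, []
push(13) -> [13]
push(7) -> [13, 7]
push(20) -> [13, 7, 20]
push(43) -> [13, 7, 20, 43]
pop()->43, [13, 7, 20]
push(31) -> [13, 7, 20, 31]
pop()->31, [13, 7, 20]

Final stack: [13, 7, 20]


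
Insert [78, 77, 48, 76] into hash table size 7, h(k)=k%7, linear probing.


Insert 78: h=1 -> slot 1
Insert 77: h=0 -> slot 0
Insert 48: h=6 -> slot 6
Insert 76: h=6, 3 probes -> slot 2

Table: [77, 78, 76, None, None, None, 48]


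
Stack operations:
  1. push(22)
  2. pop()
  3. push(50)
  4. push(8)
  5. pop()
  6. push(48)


push(22) -> [22]
pop()->22, []
push(50) -> [50]
push(8) -> [50, 8]
pop()->8, [50]
push(48) -> [50, 48]

Final stack: [50, 48]


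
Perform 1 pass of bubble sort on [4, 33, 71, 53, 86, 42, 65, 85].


Initial: [4, 33, 71, 53, 86, 42, 65, 85]
Pass 1: [4, 33, 53, 71, 42, 65, 85, 86] (4 swaps)

After 1 pass: [4, 33, 53, 71, 42, 65, 85, 86]


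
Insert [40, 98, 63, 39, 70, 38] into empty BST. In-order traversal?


Insert 40: root
Insert 98: R from 40
Insert 63: R from 40 -> L from 98
Insert 39: L from 40
Insert 70: R from 40 -> L from 98 -> R from 63
Insert 38: L from 40 -> L from 39

In-order: [38, 39, 40, 63, 70, 98]


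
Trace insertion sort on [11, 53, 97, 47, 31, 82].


Initial: [11, 53, 97, 47, 31, 82]
Insert 53: [11, 53, 97, 47, 31, 82]
Insert 97: [11, 53, 97, 47, 31, 82]
Insert 47: [11, 47, 53, 97, 31, 82]
Insert 31: [11, 31, 47, 53, 97, 82]
Insert 82: [11, 31, 47, 53, 82, 97]

Sorted: [11, 31, 47, 53, 82, 97]


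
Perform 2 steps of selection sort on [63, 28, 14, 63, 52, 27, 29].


Initial: [63, 28, 14, 63, 52, 27, 29]
Step 1: min=14 at 2
  Swap: [14, 28, 63, 63, 52, 27, 29]
Step 2: min=27 at 5
  Swap: [14, 27, 63, 63, 52, 28, 29]

After 2 steps: [14, 27, 63, 63, 52, 28, 29]


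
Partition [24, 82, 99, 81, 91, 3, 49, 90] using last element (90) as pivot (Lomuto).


Pivot: 90
  24 <= 90: advance i (no swap)
  82 <= 90: advance i (no swap)
  81 <= 90: swap -> [24, 82, 81, 99, 91, 3, 49, 90]
  3 <= 90: swap -> [24, 82, 81, 3, 91, 99, 49, 90]
  49 <= 90: swap -> [24, 82, 81, 3, 49, 99, 91, 90]
Place pivot at 5: [24, 82, 81, 3, 49, 90, 91, 99]

Partitioned: [24, 82, 81, 3, 49, 90, 91, 99]


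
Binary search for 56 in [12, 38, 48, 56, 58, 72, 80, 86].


Step 1: lo=0, hi=7, mid=3, val=56

Found at index 3


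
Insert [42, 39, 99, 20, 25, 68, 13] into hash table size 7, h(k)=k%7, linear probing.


Insert 42: h=0 -> slot 0
Insert 39: h=4 -> slot 4
Insert 99: h=1 -> slot 1
Insert 20: h=6 -> slot 6
Insert 25: h=4, 1 probes -> slot 5
Insert 68: h=5, 4 probes -> slot 2
Insert 13: h=6, 4 probes -> slot 3

Table: [42, 99, 68, 13, 39, 25, 20]


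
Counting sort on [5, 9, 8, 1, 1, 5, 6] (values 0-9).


Input: [5, 9, 8, 1, 1, 5, 6]
Counts: [0, 2, 0, 0, 0, 2, 1, 0, 1, 1]

Sorted: [1, 1, 5, 5, 6, 8, 9]


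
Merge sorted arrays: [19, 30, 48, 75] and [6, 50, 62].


Take 6 from B
Take 19 from A
Take 30 from A
Take 48 from A
Take 50 from B
Take 62 from B

Merged: [6, 19, 30, 48, 50, 62, 75]


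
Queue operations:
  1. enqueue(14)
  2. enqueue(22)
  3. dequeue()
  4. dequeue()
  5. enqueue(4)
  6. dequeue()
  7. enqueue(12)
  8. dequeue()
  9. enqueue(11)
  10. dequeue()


enqueue(14) -> [14]
enqueue(22) -> [14, 22]
dequeue()->14, [22]
dequeue()->22, []
enqueue(4) -> [4]
dequeue()->4, []
enqueue(12) -> [12]
dequeue()->12, []
enqueue(11) -> [11]
dequeue()->11, []

Final queue: []


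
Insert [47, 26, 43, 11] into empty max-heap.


Insert 47: [47]
Insert 26: [47, 26]
Insert 43: [47, 26, 43]
Insert 11: [47, 26, 43, 11]

Final heap: [47, 26, 43, 11]


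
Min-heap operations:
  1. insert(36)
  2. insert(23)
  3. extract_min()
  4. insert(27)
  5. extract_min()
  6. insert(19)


insert(36) -> [36]
insert(23) -> [23, 36]
extract_min()->23, [36]
insert(27) -> [27, 36]
extract_min()->27, [36]
insert(19) -> [19, 36]

Final heap: [19, 36]


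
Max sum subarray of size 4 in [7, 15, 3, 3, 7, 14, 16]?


[0:4]: 28
[1:5]: 28
[2:6]: 27
[3:7]: 40

Max: 40 at [3:7]


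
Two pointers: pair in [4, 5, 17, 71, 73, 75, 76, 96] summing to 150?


lo=0(4)+hi=7(96)=100
lo=1(5)+hi=7(96)=101
lo=2(17)+hi=7(96)=113
lo=3(71)+hi=7(96)=167
lo=3(71)+hi=6(76)=147
lo=4(73)+hi=6(76)=149
lo=5(75)+hi=6(76)=151

No pair found


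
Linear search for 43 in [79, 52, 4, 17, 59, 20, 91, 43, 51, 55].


i=0: 79!=43
i=1: 52!=43
i=2: 4!=43
i=3: 17!=43
i=4: 59!=43
i=5: 20!=43
i=6: 91!=43
i=7: 43==43 found!

Found at 7, 8 comps


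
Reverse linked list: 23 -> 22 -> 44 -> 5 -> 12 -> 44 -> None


Step 1: curr=23, set curr.next=prev(None) | reversed so far: 23
Step 2: curr=22, set curr.next=prev(23) | reversed so far: 22 -> 23
Step 3: curr=44, set curr.next=prev(22) | reversed so far: 44 -> 22 -> 23
Step 4: curr=5, set curr.next=prev(44) | reversed so far: 5 -> 44 -> 22 -> 23
Step 5: curr=12, set curr.next=prev(5) | reversed so far: 12 -> 5 -> 44 -> 22 -> 23
Step 6: curr=44, set curr.next=prev(12) | reversed so far: 44 -> 12 -> 5 -> 44 -> 22 -> 23

44 -> 12 -> 5 -> 44 -> 22 -> 23 -> None


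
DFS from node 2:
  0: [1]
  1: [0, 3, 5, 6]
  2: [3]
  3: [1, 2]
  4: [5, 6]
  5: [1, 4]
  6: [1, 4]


Visit 2, push [3]
Visit 3, push [1]
Visit 1, push [6, 5, 0]
Visit 0, push []
Visit 5, push [4]
Visit 4, push [6]
Visit 6, push []

DFS order: [2, 3, 1, 0, 5, 4, 6]


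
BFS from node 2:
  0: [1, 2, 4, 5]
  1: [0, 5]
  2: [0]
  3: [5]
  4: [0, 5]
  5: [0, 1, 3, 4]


Visit 2, enqueue [0]
Visit 0, enqueue [1, 4, 5]
Visit 1, enqueue []
Visit 4, enqueue []
Visit 5, enqueue [3]
Visit 3, enqueue []

BFS order: [2, 0, 1, 4, 5, 3]


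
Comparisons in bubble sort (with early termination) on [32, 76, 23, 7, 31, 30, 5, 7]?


Algorithm: bubble sort (with early termination)
Input: [32, 76, 23, 7, 31, 30, 5, 7]
Sorted: [5, 7, 7, 23, 30, 31, 32, 76]

28


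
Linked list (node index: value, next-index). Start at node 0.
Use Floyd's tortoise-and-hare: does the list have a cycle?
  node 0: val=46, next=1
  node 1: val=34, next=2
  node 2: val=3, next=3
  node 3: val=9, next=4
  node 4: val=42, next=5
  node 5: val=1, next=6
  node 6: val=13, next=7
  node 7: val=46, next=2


Floyd's tortoise (slow, +1) and hare (fast, +2):
  init: slow=0, fast=0
  step 1: slow=1, fast=2
  step 2: slow=2, fast=4
  step 3: slow=3, fast=6
  step 4: slow=4, fast=2
  step 5: slow=5, fast=4
  step 6: slow=6, fast=6
  slow == fast at node 6: cycle detected

Cycle: yes


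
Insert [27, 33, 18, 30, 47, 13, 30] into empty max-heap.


Insert 27: [27]
Insert 33: [33, 27]
Insert 18: [33, 27, 18]
Insert 30: [33, 30, 18, 27]
Insert 47: [47, 33, 18, 27, 30]
Insert 13: [47, 33, 18, 27, 30, 13]
Insert 30: [47, 33, 30, 27, 30, 13, 18]

Final heap: [47, 33, 30, 27, 30, 13, 18]


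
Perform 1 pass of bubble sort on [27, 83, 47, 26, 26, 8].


Initial: [27, 83, 47, 26, 26, 8]
Pass 1: [27, 47, 26, 26, 8, 83] (4 swaps)

After 1 pass: [27, 47, 26, 26, 8, 83]


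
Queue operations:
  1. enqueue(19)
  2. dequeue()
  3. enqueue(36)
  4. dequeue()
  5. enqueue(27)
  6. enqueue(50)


enqueue(19) -> [19]
dequeue()->19, []
enqueue(36) -> [36]
dequeue()->36, []
enqueue(27) -> [27]
enqueue(50) -> [27, 50]

Final queue: [27, 50]


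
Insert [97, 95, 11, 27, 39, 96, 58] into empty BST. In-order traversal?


Insert 97: root
Insert 95: L from 97
Insert 11: L from 97 -> L from 95
Insert 27: L from 97 -> L from 95 -> R from 11
Insert 39: L from 97 -> L from 95 -> R from 11 -> R from 27
Insert 96: L from 97 -> R from 95
Insert 58: L from 97 -> L from 95 -> R from 11 -> R from 27 -> R from 39

In-order: [11, 27, 39, 58, 95, 96, 97]


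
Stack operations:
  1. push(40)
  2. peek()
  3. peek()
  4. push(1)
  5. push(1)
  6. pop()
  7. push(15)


push(40) -> [40]
peek()->40
peek()->40
push(1) -> [40, 1]
push(1) -> [40, 1, 1]
pop()->1, [40, 1]
push(15) -> [40, 1, 15]

Final stack: [40, 1, 15]


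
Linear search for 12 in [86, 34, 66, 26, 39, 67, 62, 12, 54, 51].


i=0: 86!=12
i=1: 34!=12
i=2: 66!=12
i=3: 26!=12
i=4: 39!=12
i=5: 67!=12
i=6: 62!=12
i=7: 12==12 found!

Found at 7, 8 comps


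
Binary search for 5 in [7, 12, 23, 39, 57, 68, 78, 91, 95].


Step 1: lo=0, hi=8, mid=4, val=57
Step 2: lo=0, hi=3, mid=1, val=12
Step 3: lo=0, hi=0, mid=0, val=7

Not found


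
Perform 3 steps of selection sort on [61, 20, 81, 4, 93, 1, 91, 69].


Initial: [61, 20, 81, 4, 93, 1, 91, 69]
Step 1: min=1 at 5
  Swap: [1, 20, 81, 4, 93, 61, 91, 69]
Step 2: min=4 at 3
  Swap: [1, 4, 81, 20, 93, 61, 91, 69]
Step 3: min=20 at 3
  Swap: [1, 4, 20, 81, 93, 61, 91, 69]

After 3 steps: [1, 4, 20, 81, 93, 61, 91, 69]


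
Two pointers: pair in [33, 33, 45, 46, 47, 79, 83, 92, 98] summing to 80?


lo=0(33)+hi=8(98)=131
lo=0(33)+hi=7(92)=125
lo=0(33)+hi=6(83)=116
lo=0(33)+hi=5(79)=112
lo=0(33)+hi=4(47)=80

Yes: 33+47=80


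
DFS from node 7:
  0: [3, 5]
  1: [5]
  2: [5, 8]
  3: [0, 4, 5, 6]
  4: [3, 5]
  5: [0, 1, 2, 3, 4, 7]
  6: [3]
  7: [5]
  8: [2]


Visit 7, push [5]
Visit 5, push [4, 3, 2, 1, 0]
Visit 0, push [3]
Visit 3, push [6, 4]
Visit 4, push []
Visit 6, push []
Visit 1, push []
Visit 2, push [8]
Visit 8, push []

DFS order: [7, 5, 0, 3, 4, 6, 1, 2, 8]


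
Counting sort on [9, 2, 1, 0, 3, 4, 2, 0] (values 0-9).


Input: [9, 2, 1, 0, 3, 4, 2, 0]
Counts: [2, 1, 2, 1, 1, 0, 0, 0, 0, 1]

Sorted: [0, 0, 1, 2, 2, 3, 4, 9]


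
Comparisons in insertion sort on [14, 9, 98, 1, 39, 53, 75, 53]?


Algorithm: insertion sort
Input: [14, 9, 98, 1, 39, 53, 75, 53]
Sorted: [1, 9, 14, 39, 53, 53, 75, 98]

14


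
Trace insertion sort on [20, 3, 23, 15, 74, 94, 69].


Initial: [20, 3, 23, 15, 74, 94, 69]
Insert 3: [3, 20, 23, 15, 74, 94, 69]
Insert 23: [3, 20, 23, 15, 74, 94, 69]
Insert 15: [3, 15, 20, 23, 74, 94, 69]
Insert 74: [3, 15, 20, 23, 74, 94, 69]
Insert 94: [3, 15, 20, 23, 74, 94, 69]
Insert 69: [3, 15, 20, 23, 69, 74, 94]

Sorted: [3, 15, 20, 23, 69, 74, 94]


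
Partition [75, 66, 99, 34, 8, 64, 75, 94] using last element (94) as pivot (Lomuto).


Pivot: 94
  75 <= 94: advance i (no swap)
  66 <= 94: advance i (no swap)
  34 <= 94: swap -> [75, 66, 34, 99, 8, 64, 75, 94]
  8 <= 94: swap -> [75, 66, 34, 8, 99, 64, 75, 94]
  64 <= 94: swap -> [75, 66, 34, 8, 64, 99, 75, 94]
  75 <= 94: swap -> [75, 66, 34, 8, 64, 75, 99, 94]
Place pivot at 6: [75, 66, 34, 8, 64, 75, 94, 99]

Partitioned: [75, 66, 34, 8, 64, 75, 94, 99]


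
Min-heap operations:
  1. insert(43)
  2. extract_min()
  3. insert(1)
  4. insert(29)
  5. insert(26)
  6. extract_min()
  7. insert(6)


insert(43) -> [43]
extract_min()->43, []
insert(1) -> [1]
insert(29) -> [1, 29]
insert(26) -> [1, 29, 26]
extract_min()->1, [26, 29]
insert(6) -> [6, 29, 26]

Final heap: [6, 29, 26]


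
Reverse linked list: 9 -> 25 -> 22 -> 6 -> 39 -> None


Step 1: curr=9, set curr.next=prev(None) | reversed so far: 9
Step 2: curr=25, set curr.next=prev(9) | reversed so far: 25 -> 9
Step 3: curr=22, set curr.next=prev(25) | reversed so far: 22 -> 25 -> 9
Step 4: curr=6, set curr.next=prev(22) | reversed so far: 6 -> 22 -> 25 -> 9
Step 5: curr=39, set curr.next=prev(6) | reversed so far: 39 -> 6 -> 22 -> 25 -> 9

39 -> 6 -> 22 -> 25 -> 9 -> None


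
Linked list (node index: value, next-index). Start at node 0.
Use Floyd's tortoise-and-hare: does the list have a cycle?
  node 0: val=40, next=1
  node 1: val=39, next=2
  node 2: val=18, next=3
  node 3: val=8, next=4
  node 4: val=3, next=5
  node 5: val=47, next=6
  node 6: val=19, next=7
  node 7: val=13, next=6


Floyd's tortoise (slow, +1) and hare (fast, +2):
  init: slow=0, fast=0
  step 1: slow=1, fast=2
  step 2: slow=2, fast=4
  step 3: slow=3, fast=6
  step 4: slow=4, fast=6
  step 5: slow=5, fast=6
  step 6: slow=6, fast=6
  slow == fast at node 6: cycle detected

Cycle: yes


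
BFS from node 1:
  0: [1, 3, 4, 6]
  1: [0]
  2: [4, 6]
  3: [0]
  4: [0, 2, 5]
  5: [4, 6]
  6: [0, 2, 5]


Visit 1, enqueue [0]
Visit 0, enqueue [3, 4, 6]
Visit 3, enqueue []
Visit 4, enqueue [2, 5]
Visit 6, enqueue []
Visit 2, enqueue []
Visit 5, enqueue []

BFS order: [1, 0, 3, 4, 6, 2, 5]


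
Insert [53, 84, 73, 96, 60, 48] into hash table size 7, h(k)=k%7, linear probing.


Insert 53: h=4 -> slot 4
Insert 84: h=0 -> slot 0
Insert 73: h=3 -> slot 3
Insert 96: h=5 -> slot 5
Insert 60: h=4, 2 probes -> slot 6
Insert 48: h=6, 2 probes -> slot 1

Table: [84, 48, None, 73, 53, 96, 60]


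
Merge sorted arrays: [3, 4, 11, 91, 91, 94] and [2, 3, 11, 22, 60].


Take 2 from B
Take 3 from A
Take 3 from B
Take 4 from A
Take 11 from A
Take 11 from B
Take 22 from B
Take 60 from B

Merged: [2, 3, 3, 4, 11, 11, 22, 60, 91, 91, 94]


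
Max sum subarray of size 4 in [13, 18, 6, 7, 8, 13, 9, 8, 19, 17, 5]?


[0:4]: 44
[1:5]: 39
[2:6]: 34
[3:7]: 37
[4:8]: 38
[5:9]: 49
[6:10]: 53
[7:11]: 49

Max: 53 at [6:10]


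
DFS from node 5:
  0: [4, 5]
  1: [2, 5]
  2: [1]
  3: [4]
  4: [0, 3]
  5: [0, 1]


Visit 5, push [1, 0]
Visit 0, push [4]
Visit 4, push [3]
Visit 3, push []
Visit 1, push [2]
Visit 2, push []

DFS order: [5, 0, 4, 3, 1, 2]


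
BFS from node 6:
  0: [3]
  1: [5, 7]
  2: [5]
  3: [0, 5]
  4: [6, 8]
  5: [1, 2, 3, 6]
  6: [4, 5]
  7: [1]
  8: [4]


Visit 6, enqueue [4, 5]
Visit 4, enqueue [8]
Visit 5, enqueue [1, 2, 3]
Visit 8, enqueue []
Visit 1, enqueue [7]
Visit 2, enqueue []
Visit 3, enqueue [0]
Visit 7, enqueue []
Visit 0, enqueue []

BFS order: [6, 4, 5, 8, 1, 2, 3, 7, 0]


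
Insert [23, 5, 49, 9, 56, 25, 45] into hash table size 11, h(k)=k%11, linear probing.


Insert 23: h=1 -> slot 1
Insert 5: h=5 -> slot 5
Insert 49: h=5, 1 probes -> slot 6
Insert 9: h=9 -> slot 9
Insert 56: h=1, 1 probes -> slot 2
Insert 25: h=3 -> slot 3
Insert 45: h=1, 3 probes -> slot 4

Table: [None, 23, 56, 25, 45, 5, 49, None, None, 9, None]


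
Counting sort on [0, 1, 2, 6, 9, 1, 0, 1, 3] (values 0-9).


Input: [0, 1, 2, 6, 9, 1, 0, 1, 3]
Counts: [2, 3, 1, 1, 0, 0, 1, 0, 0, 1]

Sorted: [0, 0, 1, 1, 1, 2, 3, 6, 9]


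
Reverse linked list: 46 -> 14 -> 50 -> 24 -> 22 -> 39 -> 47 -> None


Step 1: curr=46, set curr.next=prev(None) | reversed so far: 46
Step 2: curr=14, set curr.next=prev(46) | reversed so far: 14 -> 46
Step 3: curr=50, set curr.next=prev(14) | reversed so far: 50 -> 14 -> 46
Step 4: curr=24, set curr.next=prev(50) | reversed so far: 24 -> 50 -> 14 -> 46
Step 5: curr=22, set curr.next=prev(24) | reversed so far: 22 -> 24 -> 50 -> 14 -> 46
Step 6: curr=39, set curr.next=prev(22) | reversed so far: 39 -> 22 -> 24 -> 50 -> 14 -> 46
Step 7: curr=47, set curr.next=prev(39) | reversed so far: 47 -> 39 -> 22 -> 24 -> 50 -> 14 -> 46

47 -> 39 -> 22 -> 24 -> 50 -> 14 -> 46 -> None


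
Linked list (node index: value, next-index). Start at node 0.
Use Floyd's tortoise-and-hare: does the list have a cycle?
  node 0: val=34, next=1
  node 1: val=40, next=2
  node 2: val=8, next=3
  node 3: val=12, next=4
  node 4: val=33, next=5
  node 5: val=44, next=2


Floyd's tortoise (slow, +1) and hare (fast, +2):
  init: slow=0, fast=0
  step 1: slow=1, fast=2
  step 2: slow=2, fast=4
  step 3: slow=3, fast=2
  step 4: slow=4, fast=4
  slow == fast at node 4: cycle detected

Cycle: yes


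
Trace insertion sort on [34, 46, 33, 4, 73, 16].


Initial: [34, 46, 33, 4, 73, 16]
Insert 46: [34, 46, 33, 4, 73, 16]
Insert 33: [33, 34, 46, 4, 73, 16]
Insert 4: [4, 33, 34, 46, 73, 16]
Insert 73: [4, 33, 34, 46, 73, 16]
Insert 16: [4, 16, 33, 34, 46, 73]

Sorted: [4, 16, 33, 34, 46, 73]


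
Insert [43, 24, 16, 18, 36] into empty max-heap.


Insert 43: [43]
Insert 24: [43, 24]
Insert 16: [43, 24, 16]
Insert 18: [43, 24, 16, 18]
Insert 36: [43, 36, 16, 18, 24]

Final heap: [43, 36, 16, 18, 24]


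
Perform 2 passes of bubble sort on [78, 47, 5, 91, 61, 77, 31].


Initial: [78, 47, 5, 91, 61, 77, 31]
Pass 1: [47, 5, 78, 61, 77, 31, 91] (5 swaps)
Pass 2: [5, 47, 61, 77, 31, 78, 91] (4 swaps)

After 2 passes: [5, 47, 61, 77, 31, 78, 91]


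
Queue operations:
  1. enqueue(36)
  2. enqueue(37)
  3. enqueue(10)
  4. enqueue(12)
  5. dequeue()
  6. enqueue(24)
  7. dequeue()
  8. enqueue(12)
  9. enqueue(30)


enqueue(36) -> [36]
enqueue(37) -> [36, 37]
enqueue(10) -> [36, 37, 10]
enqueue(12) -> [36, 37, 10, 12]
dequeue()->36, [37, 10, 12]
enqueue(24) -> [37, 10, 12, 24]
dequeue()->37, [10, 12, 24]
enqueue(12) -> [10, 12, 24, 12]
enqueue(30) -> [10, 12, 24, 12, 30]

Final queue: [10, 12, 24, 12, 30]


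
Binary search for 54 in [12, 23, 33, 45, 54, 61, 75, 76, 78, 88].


Step 1: lo=0, hi=9, mid=4, val=54

Found at index 4


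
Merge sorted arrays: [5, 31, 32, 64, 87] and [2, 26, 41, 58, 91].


Take 2 from B
Take 5 from A
Take 26 from B
Take 31 from A
Take 32 from A
Take 41 from B
Take 58 from B
Take 64 from A
Take 87 from A

Merged: [2, 5, 26, 31, 32, 41, 58, 64, 87, 91]


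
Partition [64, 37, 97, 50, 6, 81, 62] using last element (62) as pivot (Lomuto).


Pivot: 62
  37 <= 62: swap -> [37, 64, 97, 50, 6, 81, 62]
  50 <= 62: swap -> [37, 50, 97, 64, 6, 81, 62]
  6 <= 62: swap -> [37, 50, 6, 64, 97, 81, 62]
Place pivot at 3: [37, 50, 6, 62, 97, 81, 64]

Partitioned: [37, 50, 6, 62, 97, 81, 64]


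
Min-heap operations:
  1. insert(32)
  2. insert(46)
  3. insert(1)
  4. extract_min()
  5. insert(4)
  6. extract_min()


insert(32) -> [32]
insert(46) -> [32, 46]
insert(1) -> [1, 46, 32]
extract_min()->1, [32, 46]
insert(4) -> [4, 46, 32]
extract_min()->4, [32, 46]

Final heap: [32, 46]


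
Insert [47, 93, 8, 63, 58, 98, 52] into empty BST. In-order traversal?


Insert 47: root
Insert 93: R from 47
Insert 8: L from 47
Insert 63: R from 47 -> L from 93
Insert 58: R from 47 -> L from 93 -> L from 63
Insert 98: R from 47 -> R from 93
Insert 52: R from 47 -> L from 93 -> L from 63 -> L from 58

In-order: [8, 47, 52, 58, 63, 93, 98]


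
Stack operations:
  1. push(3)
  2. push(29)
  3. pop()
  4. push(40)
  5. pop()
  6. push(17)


push(3) -> [3]
push(29) -> [3, 29]
pop()->29, [3]
push(40) -> [3, 40]
pop()->40, [3]
push(17) -> [3, 17]

Final stack: [3, 17]


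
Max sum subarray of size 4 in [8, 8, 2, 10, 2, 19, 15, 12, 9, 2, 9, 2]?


[0:4]: 28
[1:5]: 22
[2:6]: 33
[3:7]: 46
[4:8]: 48
[5:9]: 55
[6:10]: 38
[7:11]: 32
[8:12]: 22

Max: 55 at [5:9]


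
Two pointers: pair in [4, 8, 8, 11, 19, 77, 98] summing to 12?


lo=0(4)+hi=6(98)=102
lo=0(4)+hi=5(77)=81
lo=0(4)+hi=4(19)=23
lo=0(4)+hi=3(11)=15
lo=0(4)+hi=2(8)=12

Yes: 4+8=12


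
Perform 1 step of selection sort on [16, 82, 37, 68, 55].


Initial: [16, 82, 37, 68, 55]
Step 1: min=16 at 0
  Swap: [16, 82, 37, 68, 55]

After 1 step: [16, 82, 37, 68, 55]


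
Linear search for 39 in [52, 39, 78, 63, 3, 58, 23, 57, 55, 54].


i=0: 52!=39
i=1: 39==39 found!

Found at 1, 2 comps


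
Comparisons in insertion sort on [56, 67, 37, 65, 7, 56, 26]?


Algorithm: insertion sort
Input: [56, 67, 37, 65, 7, 56, 26]
Sorted: [7, 26, 37, 56, 56, 65, 67]

18


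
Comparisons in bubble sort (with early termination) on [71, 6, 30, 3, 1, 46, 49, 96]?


Algorithm: bubble sort (with early termination)
Input: [71, 6, 30, 3, 1, 46, 49, 96]
Sorted: [1, 3, 6, 30, 46, 49, 71, 96]

25


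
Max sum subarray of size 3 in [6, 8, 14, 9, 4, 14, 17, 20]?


[0:3]: 28
[1:4]: 31
[2:5]: 27
[3:6]: 27
[4:7]: 35
[5:8]: 51

Max: 51 at [5:8]


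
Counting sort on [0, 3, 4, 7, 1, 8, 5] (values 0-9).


Input: [0, 3, 4, 7, 1, 8, 5]
Counts: [1, 1, 0, 1, 1, 1, 0, 1, 1, 0]

Sorted: [0, 1, 3, 4, 5, 7, 8]


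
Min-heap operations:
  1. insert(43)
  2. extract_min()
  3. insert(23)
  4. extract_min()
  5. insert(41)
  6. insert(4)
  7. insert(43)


insert(43) -> [43]
extract_min()->43, []
insert(23) -> [23]
extract_min()->23, []
insert(41) -> [41]
insert(4) -> [4, 41]
insert(43) -> [4, 41, 43]

Final heap: [4, 41, 43]


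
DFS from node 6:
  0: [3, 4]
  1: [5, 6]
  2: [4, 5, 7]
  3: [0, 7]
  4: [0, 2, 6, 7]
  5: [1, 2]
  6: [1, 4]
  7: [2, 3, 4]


Visit 6, push [4, 1]
Visit 1, push [5]
Visit 5, push [2]
Visit 2, push [7, 4]
Visit 4, push [7, 0]
Visit 0, push [3]
Visit 3, push [7]
Visit 7, push []

DFS order: [6, 1, 5, 2, 4, 0, 3, 7]


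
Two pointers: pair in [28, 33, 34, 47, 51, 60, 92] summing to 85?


lo=0(28)+hi=6(92)=120
lo=0(28)+hi=5(60)=88
lo=0(28)+hi=4(51)=79
lo=1(33)+hi=4(51)=84
lo=2(34)+hi=4(51)=85

Yes: 34+51=85


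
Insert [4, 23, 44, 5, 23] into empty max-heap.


Insert 4: [4]
Insert 23: [23, 4]
Insert 44: [44, 4, 23]
Insert 5: [44, 5, 23, 4]
Insert 23: [44, 23, 23, 4, 5]

Final heap: [44, 23, 23, 4, 5]


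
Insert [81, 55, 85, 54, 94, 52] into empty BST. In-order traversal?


Insert 81: root
Insert 55: L from 81
Insert 85: R from 81
Insert 54: L from 81 -> L from 55
Insert 94: R from 81 -> R from 85
Insert 52: L from 81 -> L from 55 -> L from 54

In-order: [52, 54, 55, 81, 85, 94]


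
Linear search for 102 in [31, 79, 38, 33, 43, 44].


i=0: 31!=102
i=1: 79!=102
i=2: 38!=102
i=3: 33!=102
i=4: 43!=102
i=5: 44!=102

Not found, 6 comps


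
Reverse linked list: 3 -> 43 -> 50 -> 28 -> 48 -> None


Step 1: curr=3, set curr.next=prev(None) | reversed so far: 3
Step 2: curr=43, set curr.next=prev(3) | reversed so far: 43 -> 3
Step 3: curr=50, set curr.next=prev(43) | reversed so far: 50 -> 43 -> 3
Step 4: curr=28, set curr.next=prev(50) | reversed so far: 28 -> 50 -> 43 -> 3
Step 5: curr=48, set curr.next=prev(28) | reversed so far: 48 -> 28 -> 50 -> 43 -> 3

48 -> 28 -> 50 -> 43 -> 3 -> None


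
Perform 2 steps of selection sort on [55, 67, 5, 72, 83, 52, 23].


Initial: [55, 67, 5, 72, 83, 52, 23]
Step 1: min=5 at 2
  Swap: [5, 67, 55, 72, 83, 52, 23]
Step 2: min=23 at 6
  Swap: [5, 23, 55, 72, 83, 52, 67]

After 2 steps: [5, 23, 55, 72, 83, 52, 67]


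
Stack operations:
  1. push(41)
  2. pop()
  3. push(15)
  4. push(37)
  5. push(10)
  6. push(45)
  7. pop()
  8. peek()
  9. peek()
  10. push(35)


push(41) -> [41]
pop()->41, []
push(15) -> [15]
push(37) -> [15, 37]
push(10) -> [15, 37, 10]
push(45) -> [15, 37, 10, 45]
pop()->45, [15, 37, 10]
peek()->10
peek()->10
push(35) -> [15, 37, 10, 35]

Final stack: [15, 37, 10, 35]


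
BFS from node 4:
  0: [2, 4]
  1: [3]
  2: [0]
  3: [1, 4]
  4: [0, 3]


Visit 4, enqueue [0, 3]
Visit 0, enqueue [2]
Visit 3, enqueue [1]
Visit 2, enqueue []
Visit 1, enqueue []

BFS order: [4, 0, 3, 2, 1]


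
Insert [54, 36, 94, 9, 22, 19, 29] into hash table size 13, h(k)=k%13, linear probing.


Insert 54: h=2 -> slot 2
Insert 36: h=10 -> slot 10
Insert 94: h=3 -> slot 3
Insert 9: h=9 -> slot 9
Insert 22: h=9, 2 probes -> slot 11
Insert 19: h=6 -> slot 6
Insert 29: h=3, 1 probes -> slot 4

Table: [None, None, 54, 94, 29, None, 19, None, None, 9, 36, 22, None]


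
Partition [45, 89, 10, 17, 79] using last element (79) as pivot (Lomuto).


Pivot: 79
  45 <= 79: advance i (no swap)
  10 <= 79: swap -> [45, 10, 89, 17, 79]
  17 <= 79: swap -> [45, 10, 17, 89, 79]
Place pivot at 3: [45, 10, 17, 79, 89]

Partitioned: [45, 10, 17, 79, 89]


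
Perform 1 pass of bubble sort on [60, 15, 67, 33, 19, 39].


Initial: [60, 15, 67, 33, 19, 39]
Pass 1: [15, 60, 33, 19, 39, 67] (4 swaps)

After 1 pass: [15, 60, 33, 19, 39, 67]


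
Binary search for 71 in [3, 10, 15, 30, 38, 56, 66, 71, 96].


Step 1: lo=0, hi=8, mid=4, val=38
Step 2: lo=5, hi=8, mid=6, val=66
Step 3: lo=7, hi=8, mid=7, val=71

Found at index 7


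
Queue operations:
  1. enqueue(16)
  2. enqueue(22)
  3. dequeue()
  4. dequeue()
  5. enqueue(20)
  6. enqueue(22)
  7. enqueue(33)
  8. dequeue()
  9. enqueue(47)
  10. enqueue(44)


enqueue(16) -> [16]
enqueue(22) -> [16, 22]
dequeue()->16, [22]
dequeue()->22, []
enqueue(20) -> [20]
enqueue(22) -> [20, 22]
enqueue(33) -> [20, 22, 33]
dequeue()->20, [22, 33]
enqueue(47) -> [22, 33, 47]
enqueue(44) -> [22, 33, 47, 44]

Final queue: [22, 33, 47, 44]


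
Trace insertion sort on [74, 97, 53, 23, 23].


Initial: [74, 97, 53, 23, 23]
Insert 97: [74, 97, 53, 23, 23]
Insert 53: [53, 74, 97, 23, 23]
Insert 23: [23, 53, 74, 97, 23]
Insert 23: [23, 23, 53, 74, 97]

Sorted: [23, 23, 53, 74, 97]


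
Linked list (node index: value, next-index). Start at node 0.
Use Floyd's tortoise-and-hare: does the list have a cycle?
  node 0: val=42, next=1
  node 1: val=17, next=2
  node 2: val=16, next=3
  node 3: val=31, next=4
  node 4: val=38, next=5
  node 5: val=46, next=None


Floyd's tortoise (slow, +1) and hare (fast, +2):
  init: slow=0, fast=0
  step 1: slow=1, fast=2
  step 2: slow=2, fast=4
  step 3: fast 4->5->None, no cycle

Cycle: no


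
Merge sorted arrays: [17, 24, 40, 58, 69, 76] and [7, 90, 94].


Take 7 from B
Take 17 from A
Take 24 from A
Take 40 from A
Take 58 from A
Take 69 from A
Take 76 from A

Merged: [7, 17, 24, 40, 58, 69, 76, 90, 94]


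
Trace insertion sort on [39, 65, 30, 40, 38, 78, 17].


Initial: [39, 65, 30, 40, 38, 78, 17]
Insert 65: [39, 65, 30, 40, 38, 78, 17]
Insert 30: [30, 39, 65, 40, 38, 78, 17]
Insert 40: [30, 39, 40, 65, 38, 78, 17]
Insert 38: [30, 38, 39, 40, 65, 78, 17]
Insert 78: [30, 38, 39, 40, 65, 78, 17]
Insert 17: [17, 30, 38, 39, 40, 65, 78]

Sorted: [17, 30, 38, 39, 40, 65, 78]


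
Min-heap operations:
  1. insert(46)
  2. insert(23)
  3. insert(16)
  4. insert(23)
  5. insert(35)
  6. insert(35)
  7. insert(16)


insert(46) -> [46]
insert(23) -> [23, 46]
insert(16) -> [16, 46, 23]
insert(23) -> [16, 23, 23, 46]
insert(35) -> [16, 23, 23, 46, 35]
insert(35) -> [16, 23, 23, 46, 35, 35]
insert(16) -> [16, 23, 16, 46, 35, 35, 23]

Final heap: [16, 23, 16, 46, 35, 35, 23]


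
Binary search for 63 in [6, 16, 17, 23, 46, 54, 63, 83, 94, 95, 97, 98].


Step 1: lo=0, hi=11, mid=5, val=54
Step 2: lo=6, hi=11, mid=8, val=94
Step 3: lo=6, hi=7, mid=6, val=63

Found at index 6


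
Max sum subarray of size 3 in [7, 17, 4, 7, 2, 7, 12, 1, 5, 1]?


[0:3]: 28
[1:4]: 28
[2:5]: 13
[3:6]: 16
[4:7]: 21
[5:8]: 20
[6:9]: 18
[7:10]: 7

Max: 28 at [0:3]


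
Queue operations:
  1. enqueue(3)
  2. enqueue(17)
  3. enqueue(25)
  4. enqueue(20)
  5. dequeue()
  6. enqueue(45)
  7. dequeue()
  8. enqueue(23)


enqueue(3) -> [3]
enqueue(17) -> [3, 17]
enqueue(25) -> [3, 17, 25]
enqueue(20) -> [3, 17, 25, 20]
dequeue()->3, [17, 25, 20]
enqueue(45) -> [17, 25, 20, 45]
dequeue()->17, [25, 20, 45]
enqueue(23) -> [25, 20, 45, 23]

Final queue: [25, 20, 45, 23]


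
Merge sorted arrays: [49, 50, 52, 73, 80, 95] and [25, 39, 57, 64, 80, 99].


Take 25 from B
Take 39 from B
Take 49 from A
Take 50 from A
Take 52 from A
Take 57 from B
Take 64 from B
Take 73 from A
Take 80 from A
Take 80 from B
Take 95 from A

Merged: [25, 39, 49, 50, 52, 57, 64, 73, 80, 80, 95, 99]
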